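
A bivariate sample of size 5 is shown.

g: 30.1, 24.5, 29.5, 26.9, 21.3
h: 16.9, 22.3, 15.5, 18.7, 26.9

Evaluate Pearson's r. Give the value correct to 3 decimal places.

-0.980

n = 5, Σg = 132.3, Σh = 100.3, Σg² = 3553.81, Σh² = 2096.45, Σgh = 2588.29
nΣgh − ΣgΣh = 12941.45 − 13269.69 = -328.24
nΣg² − (Σg)² = 17769.05 − 17503.29 = 265.76; nΣh² − (Σh)² = 10482.25 − 10060.09 = 422.16
r = -328.24 / √(265.76 × 422.16) = -328.24 / 334.9526 ≈ -0.980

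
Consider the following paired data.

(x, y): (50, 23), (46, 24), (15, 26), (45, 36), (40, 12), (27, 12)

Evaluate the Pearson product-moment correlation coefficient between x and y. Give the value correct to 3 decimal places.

n = 6, Σx = 223, Σy = 133, Σx² = 9195, Σy² = 3365, Σxy = 5068
nΣxy − ΣxΣy = 30408 − 29659 = 749
nΣx² − (Σx)² = 55170 − 49729 = 5441; nΣy² − (Σy)² = 20190 − 17689 = 2501
r = 749 / √(5441 × 2501) = 749 / 3688.8943 ≈ 0.203

0.203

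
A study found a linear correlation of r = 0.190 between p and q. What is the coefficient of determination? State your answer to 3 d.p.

0.036

r² = (0.190)² = 0.036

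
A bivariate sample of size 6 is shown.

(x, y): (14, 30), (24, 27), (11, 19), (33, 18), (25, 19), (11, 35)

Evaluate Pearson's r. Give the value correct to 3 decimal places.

-0.564

n = 6, Σx = 118, Σy = 148, Σx² = 2728, Σy² = 3900, Σxy = 2731
nΣxy − ΣxΣy = 16386 − 17464 = -1078
nΣx² − (Σx)² = 16368 − 13924 = 2444; nΣy² − (Σy)² = 23400 − 21904 = 1496
r = -1078 / √(2444 × 1496) = -1078 / 1912.1255 ≈ -0.564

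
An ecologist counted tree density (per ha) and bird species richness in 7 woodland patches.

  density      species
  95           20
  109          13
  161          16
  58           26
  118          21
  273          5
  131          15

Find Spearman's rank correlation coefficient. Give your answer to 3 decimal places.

Rank density: 2, 3, 6, 1, 4, 7, 5
Rank species: 5, 2, 4, 7, 6, 1, 3
d = rank(density) − rank(species): -3, 1, 2, -6, -2, 6, 2; Σd² = 94
ρ = 1 − 6Σd² / [n(n²−1)] = 1 − 6×94 / (7×48) = 1 − 564/336 ≈ -0.679

-0.679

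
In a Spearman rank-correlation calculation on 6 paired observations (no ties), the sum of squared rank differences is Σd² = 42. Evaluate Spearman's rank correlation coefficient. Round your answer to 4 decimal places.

-0.2000

ρ = 1 − 6Σd² / [n(n²−1)] = 1 − 6×42 / (6×35)
  = 1 − 252/210 = 1 − 1.20000 ≈ -0.2000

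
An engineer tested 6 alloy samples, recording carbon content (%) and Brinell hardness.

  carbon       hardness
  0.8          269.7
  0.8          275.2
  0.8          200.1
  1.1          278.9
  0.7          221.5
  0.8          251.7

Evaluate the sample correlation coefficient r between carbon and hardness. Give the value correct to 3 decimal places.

0.529

n = 6, Σx = 5, Σy = 1497.1, Σx² = 4.26, Σy² = 378713.49, Σxy = 1259.2
nΣxy − ΣxΣy = 7555.2 − 7485.5 = 69.7
nΣx² − (Σx)² = 25.56 − 25 = 0.56; nΣy² − (Σy)² = 2272280.94 − 2241308.41 = 30972.53
r = 69.7 / √(0.56 × 30972.53) = 69.7 / 131.6990 ≈ 0.529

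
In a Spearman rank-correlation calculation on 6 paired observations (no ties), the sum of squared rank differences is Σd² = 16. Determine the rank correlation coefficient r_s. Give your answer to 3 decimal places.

ρ = 1 − 6Σd² / [n(n²−1)] = 1 − 6×16 / (6×35)
  = 1 − 96/210 = 1 − 0.4571 ≈ 0.543

0.543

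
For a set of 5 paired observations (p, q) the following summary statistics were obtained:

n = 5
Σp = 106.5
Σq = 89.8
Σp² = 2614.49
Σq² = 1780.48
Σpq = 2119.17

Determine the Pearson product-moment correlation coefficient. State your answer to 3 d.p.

r = (nΣpq − ΣpΣq) / √[(nΣp² − (Σp)²)(nΣq² − (Σq)²)]
Numerator: 5×2119.17 − 106.5×89.8 = 1032.15
Denominator: √[(13072.45 − 11342.25)(8902.4 − 8064.04)] = √[1730.2 × 838.36] = 1204.3797
r = 1032.15 / 1204.3797 ≈ 0.857

0.857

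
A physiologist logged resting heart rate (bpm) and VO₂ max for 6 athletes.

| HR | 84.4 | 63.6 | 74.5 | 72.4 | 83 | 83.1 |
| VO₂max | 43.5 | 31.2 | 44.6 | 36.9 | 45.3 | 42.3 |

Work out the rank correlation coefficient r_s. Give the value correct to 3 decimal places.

0.543

Rank HR: 6, 1, 3, 2, 4, 5
Rank VO₂max: 4, 1, 5, 2, 6, 3
d = rank(HR) − rank(VO₂max): 2, 0, -2, 0, -2, 2; Σd² = 16
ρ = 1 − 6Σd² / [n(n²−1)] = 1 − 6×16 / (6×35) = 1 − 96/210 ≈ 0.543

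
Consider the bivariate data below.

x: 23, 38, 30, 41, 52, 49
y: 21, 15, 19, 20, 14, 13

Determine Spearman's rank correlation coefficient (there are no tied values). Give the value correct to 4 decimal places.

Rank x: 1, 3, 2, 4, 6, 5
Rank y: 6, 3, 4, 5, 2, 1
d = rank(x) − rank(y): -5, 0, -2, -1, 4, 4; Σd² = 62
ρ = 1 − 6Σd² / [n(n²−1)] = 1 − 6×62 / (6×35) = 1 − 372/210 ≈ -0.7714

-0.7714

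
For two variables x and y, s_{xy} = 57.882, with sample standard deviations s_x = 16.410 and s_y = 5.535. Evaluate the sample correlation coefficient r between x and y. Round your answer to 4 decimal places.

0.6373

r = Cov(x,y) / (s_x · s_y) = 57.882 / (16.410 × 5.535)
  = 57.882 / 90.8294 ≈ 0.6373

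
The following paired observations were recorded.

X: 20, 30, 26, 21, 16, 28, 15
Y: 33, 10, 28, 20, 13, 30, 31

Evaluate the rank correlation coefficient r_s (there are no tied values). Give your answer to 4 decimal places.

Rank X: 3, 7, 5, 4, 2, 6, 1
Rank Y: 7, 1, 4, 3, 2, 5, 6
d = rank(X) − rank(Y): -4, 6, 1, 1, 0, 1, -5; Σd² = 80
ρ = 1 − 6Σd² / [n(n²−1)] = 1 − 6×80 / (7×48) = 1 − 480/336 ≈ -0.4286

-0.4286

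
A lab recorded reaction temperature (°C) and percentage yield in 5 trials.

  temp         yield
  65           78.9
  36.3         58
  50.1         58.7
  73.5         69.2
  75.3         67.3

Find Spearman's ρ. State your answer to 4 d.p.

Rank temp: 3, 1, 2, 4, 5
Rank yield: 5, 1, 2, 4, 3
d = rank(temp) − rank(yield): -2, 0, 0, 0, 2; Σd² = 8
ρ = 1 − 6Σd² / [n(n²−1)] = 1 − 6×8 / (5×24) = 1 − 48/120 ≈ 0.6000

0.6000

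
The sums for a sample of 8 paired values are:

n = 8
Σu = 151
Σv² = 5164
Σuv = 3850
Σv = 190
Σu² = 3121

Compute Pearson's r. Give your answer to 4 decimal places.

0.6278

r = (nΣuv − ΣuΣv) / √[(nΣu² − (Σu)²)(nΣv² − (Σv)²)]
Numerator: 8×3850 − 151×190 = 2110
Denominator: √[(24968 − 22801)(41312 − 36100)] = √[2167 × 5212] = 3360.7148
r = 2110 / 3360.7148 ≈ 0.6278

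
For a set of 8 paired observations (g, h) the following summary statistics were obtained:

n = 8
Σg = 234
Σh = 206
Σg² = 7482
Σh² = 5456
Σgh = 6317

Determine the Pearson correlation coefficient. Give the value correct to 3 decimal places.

r = (nΣgh − ΣgΣh) / √[(nΣg² − (Σg)²)(nΣh² − (Σh)²)]
Numerator: 8×6317 − 234×206 = 2332
Denominator: √[(59856 − 54756)(43648 − 42436)] = √[5100 × 1212] = 2486.2019
r = 2332 / 2486.2019 ≈ 0.938

0.938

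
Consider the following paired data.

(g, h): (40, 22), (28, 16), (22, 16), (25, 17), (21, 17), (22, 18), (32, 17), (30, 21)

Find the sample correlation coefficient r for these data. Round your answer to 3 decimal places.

0.702

n = 8, Σg = 220, Σh = 144, Σg² = 6342, Σh² = 2628, Σgh = 4032
nΣgh − ΣgΣh = 32256 − 31680 = 576
nΣg² − (Σg)² = 50736 − 48400 = 2336; nΣh² − (Σh)² = 21024 − 20736 = 288
r = 576 / √(2336 × 288) = 576 / 820.2244 ≈ 0.702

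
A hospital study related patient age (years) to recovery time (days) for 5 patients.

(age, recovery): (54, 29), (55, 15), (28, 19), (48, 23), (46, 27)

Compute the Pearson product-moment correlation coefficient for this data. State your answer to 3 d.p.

0.194

n = 5, Σx = 231, Σy = 113, Σx² = 11145, Σy² = 2685, Σxy = 5269
nΣxy − ΣxΣy = 26345 − 26103 = 242
nΣx² − (Σx)² = 55725 − 53361 = 2364; nΣy² − (Σy)² = 13425 − 12769 = 656
r = 242 / √(2364 × 656) = 242 / 1245.3048 ≈ 0.194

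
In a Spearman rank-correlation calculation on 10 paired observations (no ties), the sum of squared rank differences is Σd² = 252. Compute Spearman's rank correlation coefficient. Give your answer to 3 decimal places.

-0.527

ρ = 1 − 6Σd² / [n(n²−1)] = 1 − 6×252 / (10×99)
  = 1 − 1512/990 = 1 − 1.5273 ≈ -0.527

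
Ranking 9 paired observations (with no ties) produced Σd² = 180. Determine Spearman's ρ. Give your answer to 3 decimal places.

-0.500

ρ = 1 − 6Σd² / [n(n²−1)] = 1 − 6×180 / (9×80)
  = 1 − 1080/720 = 1 − 1.5000 ≈ -0.500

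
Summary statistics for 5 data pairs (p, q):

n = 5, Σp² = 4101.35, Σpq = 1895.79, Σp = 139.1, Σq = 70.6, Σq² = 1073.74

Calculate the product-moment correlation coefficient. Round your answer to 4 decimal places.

r = (nΣpq − ΣpΣq) / √[(nΣp² − (Σp)²)(nΣq² − (Σq)²)]
Numerator: 5×1895.79 − 139.1×70.6 = -341.51
Denominator: √[(20506.75 − 19348.81)(5368.7 − 4984.36)] = √[1157.94 × 384.34] = 667.1152
r = -341.51 / 667.1152 ≈ -0.5119

-0.5119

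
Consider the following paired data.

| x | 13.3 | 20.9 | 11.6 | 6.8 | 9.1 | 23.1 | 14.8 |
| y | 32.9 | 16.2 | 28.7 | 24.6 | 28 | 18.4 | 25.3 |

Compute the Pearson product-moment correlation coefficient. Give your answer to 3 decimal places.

n = 7, Σx = 99.6, Σy = 174.1, Σx² = 1629.96, Σy² = 4536.35, Σxy = 2330.63
nΣxy − ΣxΣy = 16314.41 − 17340.36 = -1025.95
nΣx² − (Σx)² = 11409.72 − 9920.16 = 1489.56; nΣy² − (Σy)² = 31754.45 − 30310.81 = 1443.64
r = -1025.95 / √(1489.56 × 1443.64) = -1025.95 / 1466.4203 ≈ -0.700

-0.700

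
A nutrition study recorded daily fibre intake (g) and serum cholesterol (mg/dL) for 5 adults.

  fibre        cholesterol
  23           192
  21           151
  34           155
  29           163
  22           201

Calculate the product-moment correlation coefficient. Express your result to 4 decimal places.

-0.4654

n = 5, Σx = 129, Σy = 862, Σx² = 3451, Σy² = 150660, Σxy = 22006
nΣxy − ΣxΣy = 110030 − 111198 = -1168
nΣx² − (Σx)² = 17255 − 16641 = 614; nΣy² − (Σy)² = 753300 − 743044 = 10256
r = -1168 / √(614 × 10256) = -1168 / 2509.4191 ≈ -0.4654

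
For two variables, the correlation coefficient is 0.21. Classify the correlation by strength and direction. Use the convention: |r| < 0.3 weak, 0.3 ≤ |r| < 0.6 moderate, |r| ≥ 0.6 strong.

weak positive

r = 0.21 > 0 so the relationship is positive.
|r| = 0.21, which falls in the weak range.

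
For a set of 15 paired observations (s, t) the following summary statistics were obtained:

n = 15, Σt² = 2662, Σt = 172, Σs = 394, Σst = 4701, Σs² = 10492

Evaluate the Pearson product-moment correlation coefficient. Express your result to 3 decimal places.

r = (nΣst − ΣsΣt) / √[(nΣs² − (Σs)²)(nΣt² − (Σt)²)]
Numerator: 15×4701 − 394×172 = 2747
Denominator: √[(157380 − 155236)(39930 − 29584)] = √[2144 × 10346] = 4709.7584
r = 2747 / 4709.7584 ≈ 0.583

0.583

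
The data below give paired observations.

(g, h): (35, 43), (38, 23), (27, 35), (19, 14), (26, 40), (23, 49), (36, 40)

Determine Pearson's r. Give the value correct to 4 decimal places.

n = 7, Σg = 204, Σh = 244, Σg² = 6260, Σh² = 9400, Σgh = 7197
nΣgh − ΣgΣh = 50379 − 49776 = 603
nΣg² − (Σg)² = 43820 − 41616 = 2204; nΣh² − (Σh)² = 65800 − 59536 = 6264
r = 603 / √(2204 × 6264) = 603 / 3715.6232 ≈ 0.1623

0.1623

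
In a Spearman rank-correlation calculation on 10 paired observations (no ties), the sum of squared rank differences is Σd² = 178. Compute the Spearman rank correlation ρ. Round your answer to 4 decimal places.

ρ = 1 − 6Σd² / [n(n²−1)] = 1 − 6×178 / (10×99)
  = 1 − 1068/990 = 1 − 1.07879 ≈ -0.0788

-0.0788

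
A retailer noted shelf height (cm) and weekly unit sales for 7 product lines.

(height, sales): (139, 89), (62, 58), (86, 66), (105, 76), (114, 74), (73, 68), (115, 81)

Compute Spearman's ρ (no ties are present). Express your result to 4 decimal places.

Rank height: 7, 1, 3, 4, 5, 2, 6
Rank sales: 7, 1, 2, 5, 4, 3, 6
d = rank(height) − rank(sales): 0, 0, 1, -1, 1, -1, 0; Σd² = 4
ρ = 1 − 6Σd² / [n(n²−1)] = 1 − 6×4 / (7×48) = 1 − 24/336 ≈ 0.9286

0.9286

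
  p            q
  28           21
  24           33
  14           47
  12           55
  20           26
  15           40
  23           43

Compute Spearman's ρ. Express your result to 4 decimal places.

Rank p: 7, 6, 2, 1, 4, 3, 5
Rank q: 1, 3, 6, 7, 2, 4, 5
d = rank(p) − rank(q): 6, 3, -4, -6, 2, -1, 0; Σd² = 102
ρ = 1 − 6Σd² / [n(n²−1)] = 1 − 6×102 / (7×48) = 1 − 612/336 ≈ -0.8214

-0.8214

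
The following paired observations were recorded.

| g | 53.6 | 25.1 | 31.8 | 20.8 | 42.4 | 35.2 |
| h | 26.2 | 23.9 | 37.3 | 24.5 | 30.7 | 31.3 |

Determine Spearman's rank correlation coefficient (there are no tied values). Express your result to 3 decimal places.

0.371

Rank g: 6, 2, 3, 1, 5, 4
Rank h: 3, 1, 6, 2, 4, 5
d = rank(g) − rank(h): 3, 1, -3, -1, 1, -1; Σd² = 22
ρ = 1 − 6Σd² / [n(n²−1)] = 1 − 6×22 / (6×35) = 1 − 132/210 ≈ 0.371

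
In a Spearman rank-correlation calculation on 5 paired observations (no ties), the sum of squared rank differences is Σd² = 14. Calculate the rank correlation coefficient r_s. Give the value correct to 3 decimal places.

ρ = 1 − 6Σd² / [n(n²−1)] = 1 − 6×14 / (5×24)
  = 1 − 84/120 = 1 − 0.7000 ≈ 0.300

0.300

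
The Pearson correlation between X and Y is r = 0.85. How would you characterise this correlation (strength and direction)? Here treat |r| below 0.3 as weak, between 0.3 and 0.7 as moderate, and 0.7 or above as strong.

strong positive

r = 0.85 > 0 so the relationship is positive.
|r| = 0.85, which falls in the strong range.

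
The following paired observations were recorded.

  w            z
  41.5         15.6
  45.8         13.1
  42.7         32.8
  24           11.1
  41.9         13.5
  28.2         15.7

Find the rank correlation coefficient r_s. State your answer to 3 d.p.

0.200

Rank w: 3, 6, 5, 1, 4, 2
Rank z: 4, 2, 6, 1, 3, 5
d = rank(w) − rank(z): -1, 4, -1, 0, 1, -3; Σd² = 28
ρ = 1 − 6Σd² / [n(n²−1)] = 1 − 6×28 / (6×35) = 1 − 168/210 ≈ 0.200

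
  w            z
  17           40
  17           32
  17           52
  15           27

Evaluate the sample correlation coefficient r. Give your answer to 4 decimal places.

0.6572

n = 4, Σw = 66, Σz = 151, Σw² = 1092, Σz² = 6057, Σwz = 2513
nΣwz − ΣwΣz = 10052 − 9966 = 86
nΣw² − (Σw)² = 4368 − 4356 = 12; nΣz² − (Σz)² = 24228 − 22801 = 1427
r = 86 / √(12 × 1427) = 86 / 130.8587 ≈ 0.6572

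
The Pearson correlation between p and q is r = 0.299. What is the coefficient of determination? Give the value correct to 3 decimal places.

r² = (0.299)² = 0.089

0.089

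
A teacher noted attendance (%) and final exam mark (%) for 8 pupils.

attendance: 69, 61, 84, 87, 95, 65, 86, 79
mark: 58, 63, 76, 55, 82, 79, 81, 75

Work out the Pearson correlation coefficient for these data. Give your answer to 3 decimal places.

n = 8, Σx = 626, Σy = 569, Σx² = 49994, Σy² = 41285, Σxy = 44830
nΣxy − ΣxΣy = 358640 − 356194 = 2446
nΣx² − (Σx)² = 399952 − 391876 = 8076; nΣy² − (Σy)² = 330280 − 323761 = 6519
r = 2446 / √(8076 × 6519) = 2446 / 7255.8558 ≈ 0.337

0.337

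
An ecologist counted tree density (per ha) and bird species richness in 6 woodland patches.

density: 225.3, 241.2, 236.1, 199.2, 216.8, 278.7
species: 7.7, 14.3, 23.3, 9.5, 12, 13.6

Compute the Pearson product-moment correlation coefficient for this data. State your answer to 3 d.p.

0.335

n = 6, Σx = 1397.3, Σy = 80.4, Σx² = 329037.31, Σy² = 1225.88, Σxy = 18969.42
nΣxy − ΣxΣy = 113816.52 − 112342.92 = 1473.6
nΣx² − (Σx)² = 1974223.86 − 1952447.29 = 21776.57; nΣy² − (Σy)² = 7355.28 − 6464.16 = 891.12
r = 1473.6 / √(21776.57 × 891.12) = 1473.6 / 4405.1716 ≈ 0.335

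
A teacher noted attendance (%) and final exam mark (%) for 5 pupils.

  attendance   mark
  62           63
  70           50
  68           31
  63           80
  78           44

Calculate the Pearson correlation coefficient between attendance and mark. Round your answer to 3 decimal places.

-0.607

n = 5, Σx = 341, Σy = 268, Σx² = 23421, Σy² = 15766, Σxy = 17986
nΣxy − ΣxΣy = 89930 − 91388 = -1458
nΣx² − (Σx)² = 117105 − 116281 = 824; nΣy² − (Σy)² = 78830 − 71824 = 7006
r = -1458 / √(824 × 7006) = -1458 / 2402.6952 ≈ -0.607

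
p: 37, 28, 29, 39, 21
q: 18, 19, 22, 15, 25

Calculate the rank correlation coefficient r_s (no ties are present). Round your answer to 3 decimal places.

-0.900

Rank p: 4, 2, 3, 5, 1
Rank q: 2, 3, 4, 1, 5
d = rank(p) − rank(q): 2, -1, -1, 4, -4; Σd² = 38
ρ = 1 − 6Σd² / [n(n²−1)] = 1 − 6×38 / (5×24) = 1 − 228/120 ≈ -0.900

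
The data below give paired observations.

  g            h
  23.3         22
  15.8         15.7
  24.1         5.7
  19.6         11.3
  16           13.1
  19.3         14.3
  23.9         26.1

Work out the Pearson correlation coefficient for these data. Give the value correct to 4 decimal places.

0.2338

n = 7, Σg = 142, Σh = 108.2, Σg² = 2957.2, Σh² = 1947.98, Σgh = 2228.89
nΣgh − ΣgΣh = 15602.23 − 15364.4 = 237.83
nΣg² − (Σg)² = 20700.4 − 20164 = 536.4; nΣh² − (Σh)² = 13635.86 − 11707.24 = 1928.62
r = 237.83 / √(536.4 × 1928.62) = 237.83 / 1017.1095 ≈ 0.2338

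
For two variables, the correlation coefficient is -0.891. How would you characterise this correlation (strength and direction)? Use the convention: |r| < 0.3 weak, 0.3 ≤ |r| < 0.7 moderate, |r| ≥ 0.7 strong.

strong negative

r = -0.891 < 0 so the relationship is negative.
|r| = 0.891, which falls in the strong range.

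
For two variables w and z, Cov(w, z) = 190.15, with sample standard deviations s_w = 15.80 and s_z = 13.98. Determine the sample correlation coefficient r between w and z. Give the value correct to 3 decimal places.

r = Cov(w,z) / (s_w · s_z) = 190.15 / (15.80 × 13.98)
  = 190.15 / 220.8840 ≈ 0.861

0.861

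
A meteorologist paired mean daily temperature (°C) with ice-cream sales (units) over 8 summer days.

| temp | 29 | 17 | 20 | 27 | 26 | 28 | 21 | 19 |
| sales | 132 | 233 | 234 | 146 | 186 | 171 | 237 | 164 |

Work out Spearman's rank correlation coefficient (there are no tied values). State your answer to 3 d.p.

-0.571

Rank temp: 8, 1, 3, 6, 5, 7, 4, 2
Rank sales: 1, 6, 7, 2, 5, 4, 8, 3
d = rank(temp) − rank(sales): 7, -5, -4, 4, 0, 3, -4, -1; Σd² = 132
ρ = 1 − 6Σd² / [n(n²−1)] = 1 − 6×132 / (8×63) = 1 − 792/504 ≈ -0.571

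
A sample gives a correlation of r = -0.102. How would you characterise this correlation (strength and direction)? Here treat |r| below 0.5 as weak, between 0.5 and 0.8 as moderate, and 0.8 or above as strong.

r = -0.102 < 0 so the relationship is negative.
|r| = 0.102, which falls in the weak range.

weak negative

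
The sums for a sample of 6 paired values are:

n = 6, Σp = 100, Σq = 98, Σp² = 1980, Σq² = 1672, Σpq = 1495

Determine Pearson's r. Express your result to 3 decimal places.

r = (nΣpq − ΣpΣq) / √[(nΣp² − (Σp)²)(nΣq² − (Σq)²)]
Numerator: 6×1495 − 100×98 = -830
Denominator: √[(11880 − 10000)(10032 − 9604)] = √[1880 × 428] = 897.0173
r = -830 / 897.0173 ≈ -0.925

-0.925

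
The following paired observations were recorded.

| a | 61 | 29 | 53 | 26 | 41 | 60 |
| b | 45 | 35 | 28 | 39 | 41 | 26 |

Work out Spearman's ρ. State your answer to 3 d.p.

0.029

Rank a: 6, 2, 4, 1, 3, 5
Rank b: 6, 3, 2, 4, 5, 1
d = rank(a) − rank(b): 0, -1, 2, -3, -2, 4; Σd² = 34
ρ = 1 − 6Σd² / [n(n²−1)] = 1 − 6×34 / (6×35) = 1 − 204/210 ≈ 0.029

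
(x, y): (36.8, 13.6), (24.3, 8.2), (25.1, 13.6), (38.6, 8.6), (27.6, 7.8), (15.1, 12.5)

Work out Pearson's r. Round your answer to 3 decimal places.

n = 6, Σx = 167.5, Σy = 64.3, Σx² = 5054.47, Σy² = 728.21, Σxy = 1777.09
nΣxy − ΣxΣy = 10662.54 − 10770.25 = -107.71
nΣx² − (Σx)² = 30326.82 − 28056.25 = 2270.57; nΣy² − (Σy)² = 4369.26 − 4134.49 = 234.77
r = -107.71 / √(2270.57 × 234.77) = -107.71 / 730.1108 ≈ -0.148

-0.148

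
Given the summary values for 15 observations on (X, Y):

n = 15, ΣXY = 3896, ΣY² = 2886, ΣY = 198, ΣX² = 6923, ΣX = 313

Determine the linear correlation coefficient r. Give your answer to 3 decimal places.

-0.721

r = (nΣXY − ΣXΣY) / √[(nΣX² − (ΣX)²)(nΣY² − (ΣY)²)]
Numerator: 15×3896 − 313×198 = -3534
Denominator: √[(103845 − 97969)(43290 − 39204)] = √[5876 × 4086] = 4899.9322
r = -3534 / 4899.9322 ≈ -0.721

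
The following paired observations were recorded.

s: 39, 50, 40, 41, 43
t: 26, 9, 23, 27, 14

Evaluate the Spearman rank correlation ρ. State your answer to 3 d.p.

-0.700

Rank s: 1, 5, 2, 3, 4
Rank t: 4, 1, 3, 5, 2
d = rank(s) − rank(t): -3, 4, -1, -2, 2; Σd² = 34
ρ = 1 − 6Σd² / [n(n²−1)] = 1 − 6×34 / (5×24) = 1 − 204/120 ≈ -0.700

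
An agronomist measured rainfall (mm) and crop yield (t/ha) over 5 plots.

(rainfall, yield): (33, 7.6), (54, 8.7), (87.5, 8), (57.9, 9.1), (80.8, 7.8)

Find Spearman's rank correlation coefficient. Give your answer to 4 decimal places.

Rank rainfall: 1, 2, 5, 3, 4
Rank yield: 1, 4, 3, 5, 2
d = rank(rainfall) − rank(yield): 0, -2, 2, -2, 2; Σd² = 16
ρ = 1 − 6Σd² / [n(n²−1)] = 1 − 6×16 / (5×24) = 1 − 96/120 ≈ 0.2000

0.2000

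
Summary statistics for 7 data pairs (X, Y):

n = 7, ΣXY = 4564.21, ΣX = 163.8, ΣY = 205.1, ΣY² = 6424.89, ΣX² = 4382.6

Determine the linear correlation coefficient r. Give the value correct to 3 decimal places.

-0.492

r = (nΣXY − ΣXΣY) / √[(nΣX² − (ΣX)²)(nΣY² − (ΣY)²)]
Numerator: 7×4564.21 − 163.8×205.1 = -1645.91
Denominator: √[(30678.2 − 26830.44)(44974.23 − 42066.01)] = √[3847.76 × 2908.22] = 3345.1656
r = -1645.91 / 3345.1656 ≈ -0.492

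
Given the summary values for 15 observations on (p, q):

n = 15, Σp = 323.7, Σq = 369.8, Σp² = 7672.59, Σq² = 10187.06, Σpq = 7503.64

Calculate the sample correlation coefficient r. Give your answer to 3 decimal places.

r = (nΣpq − ΣpΣq) / √[(nΣp² − (Σp)²)(nΣq² − (Σq)²)]
Numerator: 15×7503.64 − 323.7×369.8 = -7149.66
Denominator: √[(115088.85 − 104781.69)(152805.9 − 136752.04)] = √[10307.16 × 16053.86] = 12863.5028
r = -7149.66 / 12863.5028 ≈ -0.556

-0.556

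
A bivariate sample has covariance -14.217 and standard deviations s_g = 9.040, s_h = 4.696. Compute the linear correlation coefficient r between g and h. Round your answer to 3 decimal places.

-0.335

r = Cov(g,h) / (s_g · s_h) = -14.217 / (9.040 × 4.696)
  = -14.217 / 42.4518 ≈ -0.335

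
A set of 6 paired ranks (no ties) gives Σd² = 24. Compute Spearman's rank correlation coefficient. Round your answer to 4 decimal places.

0.3143

ρ = 1 − 6Σd² / [n(n²−1)] = 1 − 6×24 / (6×35)
  = 1 − 144/210 = 1 − 0.68571 ≈ 0.3143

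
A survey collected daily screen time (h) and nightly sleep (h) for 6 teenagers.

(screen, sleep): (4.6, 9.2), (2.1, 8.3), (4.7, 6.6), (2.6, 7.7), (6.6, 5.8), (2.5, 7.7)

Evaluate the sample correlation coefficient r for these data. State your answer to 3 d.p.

-0.576

n = 6, Σx = 23.1, Σy = 45.3, Σx² = 104.23, Σy² = 349.31, Σxy = 168.32
nΣxy − ΣxΣy = 1009.92 − 1046.43 = -36.51
nΣx² − (Σx)² = 625.38 − 533.61 = 91.77; nΣy² − (Σy)² = 2095.86 − 2052.09 = 43.77
r = -36.51 / √(91.77 × 43.77) = -36.51 / 63.3780 ≈ -0.576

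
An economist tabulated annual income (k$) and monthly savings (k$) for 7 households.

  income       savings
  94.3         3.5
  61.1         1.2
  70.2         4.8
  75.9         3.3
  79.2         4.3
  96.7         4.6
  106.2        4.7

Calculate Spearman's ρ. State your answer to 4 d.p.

0.4286

Rank income: 5, 1, 2, 3, 4, 6, 7
Rank savings: 3, 1, 7, 2, 4, 5, 6
d = rank(income) − rank(savings): 2, 0, -5, 1, 0, 1, 1; Σd² = 32
ρ = 1 − 6Σd² / [n(n²−1)] = 1 − 6×32 / (7×48) = 1 − 192/336 ≈ 0.4286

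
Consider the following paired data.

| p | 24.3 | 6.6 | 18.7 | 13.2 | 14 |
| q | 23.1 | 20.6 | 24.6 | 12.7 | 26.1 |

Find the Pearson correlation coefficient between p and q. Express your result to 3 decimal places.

0.325

n = 5, Σp = 76.8, Σq = 107.1, Σp² = 1353.98, Σq² = 2405.63, Σpq = 1690.35
nΣpq − ΣpΣq = 8451.75 − 8225.28 = 226.47
nΣp² − (Σp)² = 6769.9 − 5898.24 = 871.66; nΣq² − (Σq)² = 12028.15 − 11470.41 = 557.74
r = 226.47 / √(871.66 × 557.74) = 226.47 / 697.2515 ≈ 0.325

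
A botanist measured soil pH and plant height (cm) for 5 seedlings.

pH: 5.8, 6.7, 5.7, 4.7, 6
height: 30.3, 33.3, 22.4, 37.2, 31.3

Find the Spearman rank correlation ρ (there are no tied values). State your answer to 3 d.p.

0.000

Rank pH: 3, 5, 2, 1, 4
Rank height: 2, 4, 1, 5, 3
d = rank(pH) − rank(height): 1, 1, 1, -4, 1; Σd² = 20
ρ = 1 − 6Σd² / [n(n²−1)] = 1 − 6×20 / (5×24) = 1 − 120/120 ≈ 0.000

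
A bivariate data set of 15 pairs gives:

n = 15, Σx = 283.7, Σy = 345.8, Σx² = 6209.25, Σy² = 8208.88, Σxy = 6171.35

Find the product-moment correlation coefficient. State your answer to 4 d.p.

-0.8249

r = (nΣxy − ΣxΣy) / √[(nΣx² − (Σx)²)(nΣy² − (Σy)²)]
Numerator: 15×6171.35 − 283.7×345.8 = -5533.21
Denominator: √[(93138.75 − 80485.69)(123133.2 − 119577.64)] = √[12653.06 × 3555.56] = 6707.3627
r = -5533.21 / 6707.3627 ≈ -0.8249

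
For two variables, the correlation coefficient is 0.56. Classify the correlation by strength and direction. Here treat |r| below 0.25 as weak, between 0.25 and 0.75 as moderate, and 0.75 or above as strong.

r = 0.56 > 0 so the relationship is positive.
|r| = 0.56, which falls in the moderate range.

moderate positive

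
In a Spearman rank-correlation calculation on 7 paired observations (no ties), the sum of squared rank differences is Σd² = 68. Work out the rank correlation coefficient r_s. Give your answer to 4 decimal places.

ρ = 1 − 6Σd² / [n(n²−1)] = 1 − 6×68 / (7×48)
  = 1 − 408/336 = 1 − 1.21429 ≈ -0.2143

-0.2143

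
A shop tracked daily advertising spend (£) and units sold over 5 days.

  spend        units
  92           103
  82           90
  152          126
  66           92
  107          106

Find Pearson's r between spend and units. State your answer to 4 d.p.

n = 5, Σx = 499, Σy = 517, Σx² = 54097, Σy² = 54285, Σxy = 53422
nΣxy − ΣxΣy = 267110 − 257983 = 9127
nΣx² − (Σx)² = 270485 − 249001 = 21484; nΣy² − (Σy)² = 271425 − 267289 = 4136
r = 9127 / √(21484 × 4136) = 9127 / 9426.4428 ≈ 0.9682

0.9682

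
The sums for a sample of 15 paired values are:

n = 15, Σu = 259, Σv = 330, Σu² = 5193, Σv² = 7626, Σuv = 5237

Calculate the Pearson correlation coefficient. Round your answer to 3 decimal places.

-0.897

r = (nΣuv − ΣuΣv) / √[(nΣu² − (Σu)²)(nΣv² − (Σv)²)]
Numerator: 15×5237 − 259×330 = -6915
Denominator: √[(77895 − 67081)(114390 − 108900)] = √[10814 × 5490] = 7705.1191
r = -6915 / 7705.1191 ≈ -0.897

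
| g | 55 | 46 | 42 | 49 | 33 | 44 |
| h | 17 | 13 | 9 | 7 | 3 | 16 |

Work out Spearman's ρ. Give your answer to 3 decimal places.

0.600

Rank g: 6, 4, 2, 5, 1, 3
Rank h: 6, 4, 3, 2, 1, 5
d = rank(g) − rank(h): 0, 0, -1, 3, 0, -2; Σd² = 14
ρ = 1 − 6Σd² / [n(n²−1)] = 1 − 6×14 / (6×35) = 1 − 84/210 ≈ 0.600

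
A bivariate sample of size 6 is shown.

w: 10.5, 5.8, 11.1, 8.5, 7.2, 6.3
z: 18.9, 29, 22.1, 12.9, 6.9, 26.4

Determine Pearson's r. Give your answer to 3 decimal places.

n = 6, Σw = 49.4, Σz = 116.2, Σw² = 430.88, Σz² = 2597.6, Σwz = 937.61
nΣwz − ΣwΣz = 5625.66 − 5740.28 = -114.62
nΣw² − (Σw)² = 2585.28 − 2440.36 = 144.92; nΣz² − (Σz)² = 15585.6 − 13502.44 = 2083.16
r = -114.62 / √(144.92 × 2083.16) = -114.62 / 549.4466 ≈ -0.209

-0.209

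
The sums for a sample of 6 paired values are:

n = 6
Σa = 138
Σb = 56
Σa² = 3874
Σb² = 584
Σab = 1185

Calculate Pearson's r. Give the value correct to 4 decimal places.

r = (nΣab − ΣaΣb) / √[(nΣa² − (Σa)²)(nΣb² − (Σb)²)]
Numerator: 6×1185 − 138×56 = -618
Denominator: √[(23244 − 19044)(3504 − 3136)] = √[4200 × 368] = 1243.2216
r = -618 / 1243.2216 ≈ -0.4971

-0.4971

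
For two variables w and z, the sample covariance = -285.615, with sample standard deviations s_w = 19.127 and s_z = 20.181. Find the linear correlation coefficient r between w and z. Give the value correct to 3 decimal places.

-0.740

r = Cov(w,z) / (s_w · s_z) = -285.615 / (19.127 × 20.181)
  = -285.615 / 386.0020 ≈ -0.740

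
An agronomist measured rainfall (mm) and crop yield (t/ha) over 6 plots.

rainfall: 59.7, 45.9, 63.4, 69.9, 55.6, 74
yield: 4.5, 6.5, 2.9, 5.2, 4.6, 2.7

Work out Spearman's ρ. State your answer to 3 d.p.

Rank rainfall: 3, 1, 4, 5, 2, 6
Rank yield: 3, 6, 2, 5, 4, 1
d = rank(rainfall) − rank(yield): 0, -5, 2, 0, -2, 5; Σd² = 58
ρ = 1 − 6Σd² / [n(n²−1)] = 1 − 6×58 / (6×35) = 1 − 348/210 ≈ -0.657

-0.657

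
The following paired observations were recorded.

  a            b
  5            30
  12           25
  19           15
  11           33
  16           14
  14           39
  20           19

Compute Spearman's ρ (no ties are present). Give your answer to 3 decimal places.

-0.607

Rank a: 1, 3, 6, 2, 5, 4, 7
Rank b: 5, 4, 2, 6, 1, 7, 3
d = rank(a) − rank(b): -4, -1, 4, -4, 4, -3, 4; Σd² = 90
ρ = 1 − 6Σd² / [n(n²−1)] = 1 − 6×90 / (7×48) = 1 − 540/336 ≈ -0.607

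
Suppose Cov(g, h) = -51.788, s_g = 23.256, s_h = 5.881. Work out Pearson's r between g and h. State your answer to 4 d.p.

-0.3787

r = Cov(g,h) / (s_g · s_h) = -51.788 / (23.256 × 5.881)
  = -51.788 / 136.7685 ≈ -0.3787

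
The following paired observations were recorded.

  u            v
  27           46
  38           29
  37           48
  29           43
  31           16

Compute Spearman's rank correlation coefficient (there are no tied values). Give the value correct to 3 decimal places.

-0.200

Rank u: 1, 5, 4, 2, 3
Rank v: 4, 2, 5, 3, 1
d = rank(u) − rank(v): -3, 3, -1, -1, 2; Σd² = 24
ρ = 1 − 6Σd² / [n(n²−1)] = 1 − 6×24 / (5×24) = 1 − 144/120 ≈ -0.200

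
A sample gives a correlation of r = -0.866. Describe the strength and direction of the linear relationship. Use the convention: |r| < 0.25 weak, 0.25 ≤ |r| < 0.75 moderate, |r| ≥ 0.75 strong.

strong negative

r = -0.866 < 0 so the relationship is negative.
|r| = 0.866, which falls in the strong range.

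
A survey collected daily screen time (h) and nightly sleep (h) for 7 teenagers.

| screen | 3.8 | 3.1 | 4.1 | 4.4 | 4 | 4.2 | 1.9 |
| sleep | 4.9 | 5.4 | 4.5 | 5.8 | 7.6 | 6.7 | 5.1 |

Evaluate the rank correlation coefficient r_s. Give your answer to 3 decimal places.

0.321

Rank screen: 3, 2, 5, 7, 4, 6, 1
Rank sleep: 2, 4, 1, 5, 7, 6, 3
d = rank(screen) − rank(sleep): 1, -2, 4, 2, -3, 0, -2; Σd² = 38
ρ = 1 − 6Σd² / [n(n²−1)] = 1 − 6×38 / (7×48) = 1 − 228/336 ≈ 0.321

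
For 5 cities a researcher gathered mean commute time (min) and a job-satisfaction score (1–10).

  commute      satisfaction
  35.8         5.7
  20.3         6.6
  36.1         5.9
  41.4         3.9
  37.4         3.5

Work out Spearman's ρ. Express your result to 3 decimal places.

Rank commute: 2, 1, 3, 5, 4
Rank satisfaction: 3, 5, 4, 2, 1
d = rank(commute) − rank(satisfaction): -1, -4, -1, 3, 3; Σd² = 36
ρ = 1 − 6Σd² / [n(n²−1)] = 1 − 6×36 / (5×24) = 1 − 216/120 ≈ -0.800

-0.800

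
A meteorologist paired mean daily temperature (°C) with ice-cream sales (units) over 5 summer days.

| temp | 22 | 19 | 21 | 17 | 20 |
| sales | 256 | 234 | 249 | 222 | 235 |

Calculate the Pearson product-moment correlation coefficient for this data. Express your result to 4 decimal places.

0.9715

n = 5, Σx = 99, Σy = 1196, Σx² = 1975, Σy² = 286802, Σxy = 23781
nΣxy − ΣxΣy = 118905 − 118404 = 501
nΣx² − (Σx)² = 9875 − 9801 = 74; nΣy² − (Σy)² = 1434010 − 1430416 = 3594
r = 501 / √(74 × 3594) = 501 / 515.7092 ≈ 0.9715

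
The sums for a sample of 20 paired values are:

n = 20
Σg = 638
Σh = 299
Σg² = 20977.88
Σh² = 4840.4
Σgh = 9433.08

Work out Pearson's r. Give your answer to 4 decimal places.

-0.2182

r = (nΣgh − ΣgΣh) / √[(nΣg² − (Σg)²)(nΣh² − (Σh)²)]
Numerator: 20×9433.08 − 638×299 = -2100.4
Denominator: √[(419557.6 − 407044)(96808 − 89401)] = √[12513.6 × 7407] = 9627.4729
r = -2100.4 / 9627.4729 ≈ -0.2182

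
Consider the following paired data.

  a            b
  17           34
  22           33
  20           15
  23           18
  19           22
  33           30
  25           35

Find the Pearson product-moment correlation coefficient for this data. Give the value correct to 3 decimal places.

0.206

n = 7, Σa = 159, Σb = 187, Σa² = 3777, Σb² = 5403, Σab = 4301
nΣab − ΣaΣb = 30107 − 29733 = 374
nΣa² − (Σa)² = 26439 − 25281 = 1158; nΣb² − (Σb)² = 37821 − 34969 = 2852
r = 374 / √(1158 × 2852) = 374 / 1817.3101 ≈ 0.206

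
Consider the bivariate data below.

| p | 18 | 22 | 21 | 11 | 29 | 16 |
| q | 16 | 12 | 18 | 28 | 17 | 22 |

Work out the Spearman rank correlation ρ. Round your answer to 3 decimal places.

Rank p: 3, 5, 4, 1, 6, 2
Rank q: 2, 1, 4, 6, 3, 5
d = rank(p) − rank(q): 1, 4, 0, -5, 3, -3; Σd² = 60
ρ = 1 − 6Σd² / [n(n²−1)] = 1 − 6×60 / (6×35) = 1 − 360/210 ≈ -0.714

-0.714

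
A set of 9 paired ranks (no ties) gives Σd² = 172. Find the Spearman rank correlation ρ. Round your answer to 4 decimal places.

ρ = 1 − 6Σd² / [n(n²−1)] = 1 − 6×172 / (9×80)
  = 1 − 1032/720 = 1 − 1.43333 ≈ -0.4333

-0.4333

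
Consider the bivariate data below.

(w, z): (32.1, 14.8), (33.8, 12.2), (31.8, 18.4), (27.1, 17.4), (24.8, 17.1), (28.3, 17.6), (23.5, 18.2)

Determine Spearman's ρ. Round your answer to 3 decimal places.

-0.500

Rank w: 6, 7, 5, 3, 2, 4, 1
Rank z: 2, 1, 7, 4, 3, 5, 6
d = rank(w) − rank(z): 4, 6, -2, -1, -1, -1, -5; Σd² = 84
ρ = 1 − 6Σd² / [n(n²−1)] = 1 − 6×84 / (7×48) = 1 − 504/336 ≈ -0.500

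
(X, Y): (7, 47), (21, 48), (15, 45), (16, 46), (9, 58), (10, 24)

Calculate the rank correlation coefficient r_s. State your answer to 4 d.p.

Rank X: 1, 6, 4, 5, 2, 3
Rank Y: 4, 5, 2, 3, 6, 1
d = rank(X) − rank(Y): -3, 1, 2, 2, -4, 2; Σd² = 38
ρ = 1 − 6Σd² / [n(n²−1)] = 1 − 6×38 / (6×35) = 1 − 228/210 ≈ -0.0857

-0.0857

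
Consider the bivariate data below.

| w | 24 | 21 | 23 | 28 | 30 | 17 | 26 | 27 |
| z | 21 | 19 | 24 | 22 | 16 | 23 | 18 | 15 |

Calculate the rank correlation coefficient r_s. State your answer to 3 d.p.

-0.571

Rank w: 4, 2, 3, 7, 8, 1, 5, 6
Rank z: 5, 4, 8, 6, 2, 7, 3, 1
d = rank(w) − rank(z): -1, -2, -5, 1, 6, -6, 2, 5; Σd² = 132
ρ = 1 − 6Σd² / [n(n²−1)] = 1 − 6×132 / (8×63) = 1 − 792/504 ≈ -0.571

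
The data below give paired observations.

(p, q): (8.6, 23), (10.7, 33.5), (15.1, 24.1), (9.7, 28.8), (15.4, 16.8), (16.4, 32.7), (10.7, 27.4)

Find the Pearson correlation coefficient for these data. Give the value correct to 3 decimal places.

n = 7, Σp = 86.6, Σq = 186.3, Σp² = 1131.16, Σq² = 5163.79, Σpq = 2287.7
nΣpq − ΣpΣq = 16013.9 − 16133.58 = -119.68
nΣp² − (Σp)² = 7918.12 − 7499.56 = 418.56; nΣq² − (Σq)² = 36146.53 − 34707.69 = 1438.84
r = -119.68 / √(418.56 × 1438.84) = -119.68 / 776.0418 ≈ -0.154

-0.154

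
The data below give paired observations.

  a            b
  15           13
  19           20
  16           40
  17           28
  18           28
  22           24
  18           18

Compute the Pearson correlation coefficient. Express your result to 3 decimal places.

-0.055

n = 7, Σa = 125, Σb = 171, Σa² = 2263, Σb² = 4637, Σab = 3047
nΣab − ΣaΣb = 21329 − 21375 = -46
nΣa² − (Σa)² = 15841 − 15625 = 216; nΣb² − (Σb)² = 32459 − 29241 = 3218
r = -46 / √(216 × 3218) = -46 / 833.7194 ≈ -0.055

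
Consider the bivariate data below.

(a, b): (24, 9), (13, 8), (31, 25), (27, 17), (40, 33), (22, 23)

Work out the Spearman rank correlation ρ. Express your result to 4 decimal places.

Rank a: 3, 1, 5, 4, 6, 2
Rank b: 2, 1, 5, 3, 6, 4
d = rank(a) − rank(b): 1, 0, 0, 1, 0, -2; Σd² = 6
ρ = 1 − 6Σd² / [n(n²−1)] = 1 − 6×6 / (6×35) = 1 − 36/210 ≈ 0.8286

0.8286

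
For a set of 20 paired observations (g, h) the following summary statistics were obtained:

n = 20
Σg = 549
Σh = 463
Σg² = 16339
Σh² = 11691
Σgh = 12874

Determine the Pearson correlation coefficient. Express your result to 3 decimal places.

0.148

r = (nΣgh − ΣgΣh) / √[(nΣg² − (Σg)²)(nΣh² − (Σh)²)]
Numerator: 20×12874 − 549×463 = 3293
Denominator: √[(326780 − 301401)(233820 − 214369)] = √[25379 × 19451] = 22218.1666
r = 3293 / 22218.1666 ≈ 0.148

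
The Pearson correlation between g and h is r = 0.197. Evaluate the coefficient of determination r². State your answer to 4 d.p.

r² = (0.197)² = 0.0388

0.0388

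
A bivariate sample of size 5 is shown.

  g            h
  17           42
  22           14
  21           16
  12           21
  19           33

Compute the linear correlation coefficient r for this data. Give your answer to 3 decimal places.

-0.297

n = 5, Σg = 91, Σh = 126, Σg² = 1719, Σh² = 3746, Σgh = 2237
nΣgh − ΣgΣh = 11185 − 11466 = -281
nΣg² − (Σg)² = 8595 − 8281 = 314; nΣh² − (Σh)² = 18730 − 15876 = 2854
r = -281 / √(314 × 2854) = -281 / 946.6552 ≈ -0.297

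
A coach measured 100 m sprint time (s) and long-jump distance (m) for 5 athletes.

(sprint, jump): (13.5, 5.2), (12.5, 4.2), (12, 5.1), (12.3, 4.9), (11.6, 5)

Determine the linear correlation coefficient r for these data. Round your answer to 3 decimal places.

n = 5, Σx = 61.9, Σy = 24.4, Σx² = 768.35, Σy² = 119.7, Σxy = 302.17
nΣxy − ΣxΣy = 1510.85 − 1510.36 = 0.49
nΣx² − (Σx)² = 3841.75 − 3831.61 = 10.14; nΣy² − (Σy)² = 598.5 − 595.36 = 3.14
r = 0.49 / √(10.14 × 3.14) = 0.49 / 5.6427 ≈ 0.087

0.087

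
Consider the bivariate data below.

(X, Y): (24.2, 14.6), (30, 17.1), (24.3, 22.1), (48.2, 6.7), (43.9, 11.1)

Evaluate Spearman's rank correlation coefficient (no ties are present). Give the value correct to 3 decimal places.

Rank X: 1, 3, 2, 5, 4
Rank Y: 3, 4, 5, 1, 2
d = rank(X) − rank(Y): -2, -1, -3, 4, 2; Σd² = 34
ρ = 1 − 6Σd² / [n(n²−1)] = 1 − 6×34 / (5×24) = 1 − 204/120 ≈ -0.700

-0.700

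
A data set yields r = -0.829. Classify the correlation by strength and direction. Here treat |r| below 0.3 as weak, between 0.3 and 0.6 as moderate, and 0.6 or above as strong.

r = -0.829 < 0 so the relationship is negative.
|r| = 0.829, which falls in the strong range.

strong negative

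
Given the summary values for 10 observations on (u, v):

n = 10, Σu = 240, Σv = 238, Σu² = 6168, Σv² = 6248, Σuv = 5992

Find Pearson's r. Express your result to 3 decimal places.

0.574

r = (nΣuv − ΣuΣv) / √[(nΣu² − (Σu)²)(nΣv² − (Σv)²)]
Numerator: 10×5992 − 240×238 = 2800
Denominator: √[(61680 − 57600)(62480 − 56644)] = √[4080 × 5836] = 4879.6393
r = 2800 / 4879.6393 ≈ 0.574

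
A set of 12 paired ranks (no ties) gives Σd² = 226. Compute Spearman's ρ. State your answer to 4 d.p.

0.2098

ρ = 1 − 6Σd² / [n(n²−1)] = 1 − 6×226 / (12×143)
  = 1 − 1356/1716 = 1 − 0.79021 ≈ 0.2098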